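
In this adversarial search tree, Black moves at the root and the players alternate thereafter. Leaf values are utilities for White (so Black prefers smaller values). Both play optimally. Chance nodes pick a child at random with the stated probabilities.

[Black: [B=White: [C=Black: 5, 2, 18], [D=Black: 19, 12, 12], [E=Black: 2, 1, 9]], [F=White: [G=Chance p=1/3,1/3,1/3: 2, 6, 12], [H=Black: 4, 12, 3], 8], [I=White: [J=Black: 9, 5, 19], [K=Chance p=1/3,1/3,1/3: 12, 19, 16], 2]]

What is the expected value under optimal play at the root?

C (Black): min(5, 2, 18) = 2
D (Black): min(19, 12, 12) = 12
E (Black): min(2, 1, 9) = 1
B (White): max(2, 12, 1) = 12
G (Chance): 1/3·2 + 1/3·6 + 1/3·12 = 6.67
H (Black): min(4, 12, 3) = 3
F (White): max(6.67, 3, 8) = 8
J (Black): min(9, 5, 19) = 5
K (Chance): 1/3·12 + 1/3·19 + 1/3·16 = 15.67
I (White): max(5, 15.67, 2) = 15.67
Root (Black): min(12, 8, 15.67) = 8

8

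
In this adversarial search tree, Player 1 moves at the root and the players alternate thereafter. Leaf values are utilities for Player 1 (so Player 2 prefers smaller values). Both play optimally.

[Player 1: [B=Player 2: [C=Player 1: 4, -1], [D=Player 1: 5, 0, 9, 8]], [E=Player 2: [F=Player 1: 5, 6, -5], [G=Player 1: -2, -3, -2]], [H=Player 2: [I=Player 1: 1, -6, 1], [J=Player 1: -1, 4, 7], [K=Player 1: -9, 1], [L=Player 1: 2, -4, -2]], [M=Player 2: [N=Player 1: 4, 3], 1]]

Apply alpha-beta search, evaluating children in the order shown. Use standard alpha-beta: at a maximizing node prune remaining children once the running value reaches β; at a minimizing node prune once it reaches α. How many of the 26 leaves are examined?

14

C [α=-∞,β=+∞]: v=4
D [α=-∞,β=4]: v=5 after child 1 ≥ β → β-cutoff, skip 3
B [α=-∞,β=+∞]: v=4
F [α=4,β=+∞]: v=6
G [α=4,β=6]: v=-2
E [α=4,β=+∞]: v=-2
I [α=4,β=+∞]: v=1
H [α=4,β=+∞]: v=1 after child 1 ≤ α → α-cutoff, skip 3
N [α=4,β=+∞]: v=4
M [α=4,β=+∞]: v=4 after child 1 ≤ α → α-cutoff, skip 1
Root [α=-∞,β=+∞]: v=4
Leaves evaluated: 14 of 26.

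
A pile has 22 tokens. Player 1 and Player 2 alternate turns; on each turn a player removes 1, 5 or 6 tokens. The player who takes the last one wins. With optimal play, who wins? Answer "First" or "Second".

Second

Positions where the player to move wins (W) vs loses (L):
i:   0  1  2  3  4  5  6  7  8  9 10 11 12 13 14 15 16 17 18 19 20 21 22
     L  W  L  W  L  W  W  W  W  W  W  L  W  L  W  L  W  W  W  W  W  W  L
Position 22 is L, so the second player wins.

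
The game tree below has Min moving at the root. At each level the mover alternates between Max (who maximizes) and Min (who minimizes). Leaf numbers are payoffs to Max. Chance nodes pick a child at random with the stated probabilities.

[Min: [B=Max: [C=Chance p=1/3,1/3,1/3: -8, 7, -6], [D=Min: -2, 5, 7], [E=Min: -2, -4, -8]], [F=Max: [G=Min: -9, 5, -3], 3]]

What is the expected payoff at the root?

-2

C (Chance): 1/3·-8 + 1/3·7 + 1/3·-6 = -2.33
D (Min): min(-2, 5, 7) = -2
E (Min): min(-2, -4, -8) = -8
B (Max): max(-2.33, -2, -8) = -2
G (Min): min(-9, 5, -3) = -9
F (Max): max(-9, 3) = 3
Root (Min): min(-2, 3) = -2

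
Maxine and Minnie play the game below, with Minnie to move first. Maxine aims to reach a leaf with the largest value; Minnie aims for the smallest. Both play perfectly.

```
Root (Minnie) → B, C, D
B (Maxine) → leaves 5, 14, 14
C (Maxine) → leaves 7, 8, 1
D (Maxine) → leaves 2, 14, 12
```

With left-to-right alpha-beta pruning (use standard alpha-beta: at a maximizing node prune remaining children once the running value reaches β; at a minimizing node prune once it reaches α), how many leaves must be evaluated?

8

B [α=-∞,β=+∞]: v=14
C [α=-∞,β=14]: v=8
D [α=-∞,β=8]: v=14 after child 2 ≥ β → β-cutoff, skip 1
Root [α=-∞,β=+∞]: v=8
Leaves evaluated: 8 of 9.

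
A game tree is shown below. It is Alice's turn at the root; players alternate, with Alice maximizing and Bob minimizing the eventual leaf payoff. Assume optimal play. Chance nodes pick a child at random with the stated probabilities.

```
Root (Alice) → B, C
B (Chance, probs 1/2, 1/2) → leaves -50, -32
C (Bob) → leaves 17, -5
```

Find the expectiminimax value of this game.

B (Chance): 1/2·-50 + 1/2·-32 = -41
C (Bob): min(17, -5) = -5
Root (Alice): max(-41, -5) = -5

-5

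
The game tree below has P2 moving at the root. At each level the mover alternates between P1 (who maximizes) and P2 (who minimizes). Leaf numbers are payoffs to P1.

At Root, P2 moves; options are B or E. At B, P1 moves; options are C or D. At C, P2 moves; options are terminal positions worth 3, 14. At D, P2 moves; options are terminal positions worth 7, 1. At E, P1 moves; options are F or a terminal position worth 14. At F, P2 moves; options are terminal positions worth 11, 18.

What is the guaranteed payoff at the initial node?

C (P2): min(3, 14) = 3
D (P2): min(7, 1) = 1
B (P1): max(3, 1) = 3
F (P2): min(11, 18) = 11
E (P1): max(11, 14) = 14
Root (P2): min(3, 14) = 3

3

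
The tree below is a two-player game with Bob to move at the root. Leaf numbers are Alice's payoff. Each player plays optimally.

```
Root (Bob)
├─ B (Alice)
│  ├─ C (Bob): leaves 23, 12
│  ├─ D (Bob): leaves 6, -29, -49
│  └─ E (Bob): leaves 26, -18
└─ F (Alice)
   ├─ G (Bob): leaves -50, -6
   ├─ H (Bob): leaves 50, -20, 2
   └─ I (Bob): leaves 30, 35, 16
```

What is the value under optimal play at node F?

G: min(-50, -6) = -50
H: min(50, -20, 2) = -20
I: min(30, 35, 16) = 16
F: max(-50, -20, 16) = 16

16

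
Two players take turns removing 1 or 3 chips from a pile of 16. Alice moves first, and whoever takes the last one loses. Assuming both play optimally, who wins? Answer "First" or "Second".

W/L table (W = player to move can force a win):
i:   0  1  2  3  4  5  6  7  8  9 10 11 12 13 14 15 16
     W  L  W  L  W  L  W  L  W  L  W  L  W  L  W  L  W
Position 16 is W, so the first player wins.

First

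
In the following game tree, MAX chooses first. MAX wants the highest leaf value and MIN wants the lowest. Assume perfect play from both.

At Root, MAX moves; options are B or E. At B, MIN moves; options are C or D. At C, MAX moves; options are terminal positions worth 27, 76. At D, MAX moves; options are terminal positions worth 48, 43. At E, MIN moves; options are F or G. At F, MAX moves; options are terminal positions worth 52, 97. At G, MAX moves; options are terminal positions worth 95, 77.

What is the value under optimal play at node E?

95

F: max(52, 97) = 97
G: max(95, 77) = 95
E: min(97, 95) = 95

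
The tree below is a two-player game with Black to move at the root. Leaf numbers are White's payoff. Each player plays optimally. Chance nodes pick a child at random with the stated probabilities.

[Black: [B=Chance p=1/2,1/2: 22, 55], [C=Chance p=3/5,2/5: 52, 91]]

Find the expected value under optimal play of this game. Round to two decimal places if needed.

38.5

B (Chance): 1/2·22 + 1/2·55 = 38.5
C (Chance): 3/5·52 + 2/5·91 = 67.6
Root (Black): min(38.5, 67.6) = 38.5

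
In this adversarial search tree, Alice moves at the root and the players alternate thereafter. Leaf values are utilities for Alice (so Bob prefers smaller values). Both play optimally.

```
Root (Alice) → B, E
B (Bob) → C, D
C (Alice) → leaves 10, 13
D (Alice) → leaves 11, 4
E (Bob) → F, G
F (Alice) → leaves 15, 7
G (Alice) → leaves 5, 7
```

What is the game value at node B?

11

C: max(10, 13) = 13
D: max(11, 4) = 11
B: min(13, 11) = 11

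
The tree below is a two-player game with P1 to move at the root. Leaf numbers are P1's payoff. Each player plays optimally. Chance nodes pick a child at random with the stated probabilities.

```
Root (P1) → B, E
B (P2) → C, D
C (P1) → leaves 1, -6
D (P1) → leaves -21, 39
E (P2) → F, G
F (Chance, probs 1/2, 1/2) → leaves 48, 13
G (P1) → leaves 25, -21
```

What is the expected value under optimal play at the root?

25

C (P1): max(1, -6) = 1
D (P1): max(-21, 39) = 39
B (P2): min(1, 39) = 1
F (Chance): 1/2·48 + 1/2·13 = 30.5
G (P1): max(25, -21) = 25
E (P2): min(30.5, 25) = 25
Root (P1): max(1, 25) = 25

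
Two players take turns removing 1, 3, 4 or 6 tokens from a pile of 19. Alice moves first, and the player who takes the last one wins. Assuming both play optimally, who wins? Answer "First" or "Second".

First

Mark each pile size as W (mover wins) or L (mover loses):
i:   0  1  2  3  4  5  6  7  8  9 10 11 12 13 14 15 16 17 18 19
     L  W  L  W  W  W  W  L  W  L  W  W  W  W  L  W  L  W  W  W
Position 19 is W, so the first player wins.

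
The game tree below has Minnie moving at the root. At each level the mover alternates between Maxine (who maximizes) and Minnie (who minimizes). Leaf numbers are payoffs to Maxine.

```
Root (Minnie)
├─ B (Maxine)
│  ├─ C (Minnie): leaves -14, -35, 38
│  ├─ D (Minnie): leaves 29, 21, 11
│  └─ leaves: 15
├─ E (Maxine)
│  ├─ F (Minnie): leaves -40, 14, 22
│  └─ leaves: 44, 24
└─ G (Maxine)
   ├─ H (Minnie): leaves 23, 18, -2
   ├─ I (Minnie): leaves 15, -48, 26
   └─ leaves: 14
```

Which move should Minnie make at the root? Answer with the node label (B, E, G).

C (Minnie): min(-14, -35, 38) = -35
D (Minnie): min(29, 21, 11) = 11
B (Maxine): max(-35, 11, 15) = 15
F (Minnie): min(-40, 14, 22) = -40
E (Maxine): max(-40, 44, 24) = 44
H (Minnie): min(23, 18, -2) = -2
I (Minnie): min(15, -48, 26) = -48
G (Maxine): max(-2, -48, 14) = 14
Root (Minnie): min(15, 44, 14) = 14
Minnie picks the child with the lowest value: G (value 14).

G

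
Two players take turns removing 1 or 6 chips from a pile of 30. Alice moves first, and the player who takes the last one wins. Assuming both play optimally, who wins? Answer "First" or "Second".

Second

Mark each pile size as W (mover wins) or L (mover loses):
i:   0  1  2  3  4  5  6  7  8  9 10 11 12 13 14 15 16 17 18 19 20 21 22 23 24 25 26 27 28 29 30
     L  W  L  W  L  W  W  L  W  L  W  L  W  W  L  W  L  W  L  W  W  L  W  L  W  L  W  W  L  W  L
Position 30 is L, so the second player wins.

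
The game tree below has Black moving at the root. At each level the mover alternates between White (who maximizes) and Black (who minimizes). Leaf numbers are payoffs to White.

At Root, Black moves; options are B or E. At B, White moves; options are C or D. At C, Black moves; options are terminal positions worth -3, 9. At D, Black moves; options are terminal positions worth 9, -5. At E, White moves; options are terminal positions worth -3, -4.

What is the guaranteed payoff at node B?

C: min(-3, 9) = -3
D: min(9, -5) = -5
B: max(-3, -5) = -3

-3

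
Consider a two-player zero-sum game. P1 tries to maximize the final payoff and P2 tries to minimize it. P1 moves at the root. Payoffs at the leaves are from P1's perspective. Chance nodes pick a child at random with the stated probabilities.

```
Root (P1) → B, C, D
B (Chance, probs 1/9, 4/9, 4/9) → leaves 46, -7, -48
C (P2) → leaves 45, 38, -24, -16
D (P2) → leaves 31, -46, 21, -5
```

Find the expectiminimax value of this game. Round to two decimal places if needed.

-19.33

B (Chance): 1/9·46 + 4/9·-7 + 4/9·-48 = -19.33
C (P2): min(45, 38, -24, -16) = -24
D (P2): min(31, -46, 21, -5) = -46
Root (P1): max(-19.33, -24, -46) = -19.33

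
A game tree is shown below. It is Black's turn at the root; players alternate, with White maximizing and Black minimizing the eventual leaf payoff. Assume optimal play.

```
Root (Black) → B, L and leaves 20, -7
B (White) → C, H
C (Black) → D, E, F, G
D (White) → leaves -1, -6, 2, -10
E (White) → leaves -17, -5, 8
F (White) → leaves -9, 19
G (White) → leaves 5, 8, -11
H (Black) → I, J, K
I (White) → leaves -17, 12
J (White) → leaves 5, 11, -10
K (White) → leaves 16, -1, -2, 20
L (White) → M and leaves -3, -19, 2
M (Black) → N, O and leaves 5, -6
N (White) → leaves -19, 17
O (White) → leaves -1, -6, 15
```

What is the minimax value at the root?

D (White): max(-1, -6, 2, -10) = 2
E (White): max(-17, -5, 8) = 8
F (White): max(-9, 19) = 19
G (White): max(5, 8, -11) = 8
C (Black): min(2, 8, 19, 8) = 2
I (White): max(-17, 12) = 12
J (White): max(5, 11, -10) = 11
K (White): max(16, -1, -2, 20) = 20
H (Black): min(12, 11, 20) = 11
B (White): max(2, 11) = 11
N (White): max(-19, 17) = 17
O (White): max(-1, -6, 15) = 15
M (Black): min(17, 15, 5, -6) = -6
L (White): max(-6, -3, -19, 2) = 2
Root (Black): min(11, 2, 20, -7) = -7

-7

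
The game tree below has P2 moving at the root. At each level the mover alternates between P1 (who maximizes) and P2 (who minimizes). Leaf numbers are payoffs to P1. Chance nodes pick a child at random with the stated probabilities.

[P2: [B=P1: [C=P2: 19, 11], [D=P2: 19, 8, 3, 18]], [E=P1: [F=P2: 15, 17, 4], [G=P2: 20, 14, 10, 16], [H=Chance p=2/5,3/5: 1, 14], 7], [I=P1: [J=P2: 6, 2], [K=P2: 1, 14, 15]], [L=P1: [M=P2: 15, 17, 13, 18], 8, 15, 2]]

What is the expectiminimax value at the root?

2

C (P2): min(19, 11) = 11
D (P2): min(19, 8, 3, 18) = 3
B (P1): max(11, 3) = 11
F (P2): min(15, 17, 4) = 4
G (P2): min(20, 14, 10, 16) = 10
H (Chance): 2/5·1 + 3/5·14 = 8.8
E (P1): max(4, 10, 8.8, 7) = 10
J (P2): min(6, 2) = 2
K (P2): min(1, 14, 15) = 1
I (P1): max(2, 1) = 2
M (P2): min(15, 17, 13, 18) = 13
L (P1): max(13, 8, 15, 2) = 15
Root (P2): min(11, 10, 2, 15) = 2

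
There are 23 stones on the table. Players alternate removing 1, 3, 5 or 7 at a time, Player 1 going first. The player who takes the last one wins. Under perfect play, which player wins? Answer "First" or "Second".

First

i:   0  1  2  3  4  5  6  7  8  9 10 11 12 13 14 15 16 17 18 19 20 21 22 23
     L  W  L  W  L  W  L  W  L  W  L  W  L  W  L  W  L  W  L  W  L  W  L  W
Position 23 is W, so the first player wins.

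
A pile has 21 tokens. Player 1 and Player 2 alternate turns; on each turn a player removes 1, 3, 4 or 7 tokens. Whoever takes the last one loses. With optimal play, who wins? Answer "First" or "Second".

First

i:   0  1  2  3  4  5  6  7  8  9 10 11 12 13 14 15 16 17 18 19 20 21
     W  L  W  L  W  W  W  W  W  L  W  L  W  W  W  W  W  L  W  L  W  W
Position 21 is W, so the first player wins.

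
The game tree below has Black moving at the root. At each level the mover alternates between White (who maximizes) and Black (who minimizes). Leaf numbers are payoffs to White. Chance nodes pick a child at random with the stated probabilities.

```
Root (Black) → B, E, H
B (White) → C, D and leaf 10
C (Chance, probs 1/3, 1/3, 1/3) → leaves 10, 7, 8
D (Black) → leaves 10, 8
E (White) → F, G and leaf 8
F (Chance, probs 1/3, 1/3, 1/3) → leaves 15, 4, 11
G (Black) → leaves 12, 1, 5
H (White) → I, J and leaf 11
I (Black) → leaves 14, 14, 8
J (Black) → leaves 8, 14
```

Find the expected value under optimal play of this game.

10

C (Chance): 1/3·10 + 1/3·7 + 1/3·8 = 8.33
D (Black): min(10, 8) = 8
B (White): max(8.33, 8, 10) = 10
F (Chance): 1/3·15 + 1/3·4 + 1/3·11 = 10
G (Black): min(12, 1, 5) = 1
E (White): max(10, 1, 8) = 10
I (Black): min(14, 14, 8) = 8
J (Black): min(8, 14) = 8
H (White): max(8, 8, 11) = 11
Root (Black): min(10, 10, 11) = 10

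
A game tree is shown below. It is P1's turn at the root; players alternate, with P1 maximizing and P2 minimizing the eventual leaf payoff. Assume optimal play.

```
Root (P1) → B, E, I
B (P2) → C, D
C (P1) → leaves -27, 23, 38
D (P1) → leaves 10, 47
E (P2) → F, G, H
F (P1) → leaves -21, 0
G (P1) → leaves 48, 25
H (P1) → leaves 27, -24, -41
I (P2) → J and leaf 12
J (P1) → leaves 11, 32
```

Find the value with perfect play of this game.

38

C (P1): max(-27, 23, 38) = 38
D (P1): max(10, 47) = 47
B (P2): min(38, 47) = 38
F (P1): max(-21, 0) = 0
G (P1): max(48, 25) = 48
H (P1): max(27, -24, -41) = 27
E (P2): min(0, 48, 27) = 0
J (P1): max(11, 32) = 32
I (P2): min(32, 12) = 12
Root (P1): max(38, 0, 12) = 38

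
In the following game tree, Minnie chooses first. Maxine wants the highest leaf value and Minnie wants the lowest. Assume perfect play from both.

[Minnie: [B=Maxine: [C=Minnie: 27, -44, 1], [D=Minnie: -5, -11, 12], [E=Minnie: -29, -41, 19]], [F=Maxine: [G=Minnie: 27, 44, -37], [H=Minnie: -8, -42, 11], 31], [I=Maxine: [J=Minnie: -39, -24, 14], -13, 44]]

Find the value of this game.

C (Minnie): min(27, -44, 1) = -44
D (Minnie): min(-5, -11, 12) = -11
E (Minnie): min(-29, -41, 19) = -41
B (Maxine): max(-44, -11, -41) = -11
G (Minnie): min(27, 44, -37) = -37
H (Minnie): min(-8, -42, 11) = -42
F (Maxine): max(-37, -42, 31) = 31
J (Minnie): min(-39, -24, 14) = -39
I (Maxine): max(-39, -13, 44) = 44
Root (Minnie): min(-11, 31, 44) = -11

-11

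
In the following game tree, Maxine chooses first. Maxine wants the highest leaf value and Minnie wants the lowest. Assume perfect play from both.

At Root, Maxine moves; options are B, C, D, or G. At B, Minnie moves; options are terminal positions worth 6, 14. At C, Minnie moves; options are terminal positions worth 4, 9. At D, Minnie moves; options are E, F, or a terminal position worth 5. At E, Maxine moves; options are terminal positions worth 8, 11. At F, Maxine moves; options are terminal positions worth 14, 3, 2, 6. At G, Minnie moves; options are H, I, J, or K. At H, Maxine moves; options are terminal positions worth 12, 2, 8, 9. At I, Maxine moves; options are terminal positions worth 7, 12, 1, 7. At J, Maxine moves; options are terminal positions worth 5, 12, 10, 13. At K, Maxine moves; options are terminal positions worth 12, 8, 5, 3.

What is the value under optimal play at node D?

5

E: max(8, 11) = 11
F: max(14, 3, 2, 6) = 14
D: min(11, 14, 5) = 5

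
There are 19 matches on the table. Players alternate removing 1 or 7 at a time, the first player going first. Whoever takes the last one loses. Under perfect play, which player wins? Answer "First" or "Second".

Second

i:   0  1  2  3  4  5  6  7  8  9 10 11 12 13 14 15 16 17 18 19
     W  L  W  L  W  L  W  L  W  L  W  L  W  L  W  L  W  L  W  L
Position 19 is L, so the second player wins.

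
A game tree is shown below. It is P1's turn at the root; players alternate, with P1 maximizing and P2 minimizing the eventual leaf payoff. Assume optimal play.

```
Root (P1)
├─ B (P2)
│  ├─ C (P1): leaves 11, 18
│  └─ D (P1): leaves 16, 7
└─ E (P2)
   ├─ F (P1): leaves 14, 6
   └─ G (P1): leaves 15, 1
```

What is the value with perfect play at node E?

F: max(14, 6) = 14
G: max(15, 1) = 15
E: min(14, 15) = 14

14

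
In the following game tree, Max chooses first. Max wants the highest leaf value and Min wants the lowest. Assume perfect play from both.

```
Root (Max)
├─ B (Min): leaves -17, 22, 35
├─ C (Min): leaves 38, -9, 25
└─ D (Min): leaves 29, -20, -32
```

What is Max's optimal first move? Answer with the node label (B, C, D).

C

B (Min): min(-17, 22, 35) = -17
C (Min): min(38, -9, 25) = -9
D (Min): min(29, -20, -32) = -32
Root (Max): max(-17, -9, -32) = -9
Max picks the child with the highest value: C (value -9).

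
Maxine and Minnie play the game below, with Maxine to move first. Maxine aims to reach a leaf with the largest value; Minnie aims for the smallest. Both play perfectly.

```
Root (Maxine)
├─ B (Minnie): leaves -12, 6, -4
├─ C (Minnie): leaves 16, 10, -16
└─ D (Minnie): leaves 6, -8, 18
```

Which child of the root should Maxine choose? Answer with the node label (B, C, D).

B (Minnie): min(-12, 6, -4) = -12
C (Minnie): min(16, 10, -16) = -16
D (Minnie): min(6, -8, 18) = -8
Root (Maxine): max(-12, -16, -8) = -8
Maxine picks the child with the highest value: D (value -8).

D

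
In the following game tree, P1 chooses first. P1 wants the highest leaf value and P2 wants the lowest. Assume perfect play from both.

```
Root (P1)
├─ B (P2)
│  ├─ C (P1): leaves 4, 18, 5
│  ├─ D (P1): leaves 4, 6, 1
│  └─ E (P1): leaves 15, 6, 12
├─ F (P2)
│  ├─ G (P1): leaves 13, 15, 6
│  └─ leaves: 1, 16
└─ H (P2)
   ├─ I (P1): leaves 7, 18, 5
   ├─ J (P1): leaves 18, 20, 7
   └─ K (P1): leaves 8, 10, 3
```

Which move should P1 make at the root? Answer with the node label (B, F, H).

C (P1): max(4, 18, 5) = 18
D (P1): max(4, 6, 1) = 6
E (P1): max(15, 6, 12) = 15
B (P2): min(18, 6, 15) = 6
G (P1): max(13, 15, 6) = 15
F (P2): min(15, 1, 16) = 1
I (P1): max(7, 18, 5) = 18
J (P1): max(18, 20, 7) = 20
K (P1): max(8, 10, 3) = 10
H (P2): min(18, 20, 10) = 10
Root (P1): max(6, 1, 10) = 10
P1 picks the child with the highest value: H (value 10).

H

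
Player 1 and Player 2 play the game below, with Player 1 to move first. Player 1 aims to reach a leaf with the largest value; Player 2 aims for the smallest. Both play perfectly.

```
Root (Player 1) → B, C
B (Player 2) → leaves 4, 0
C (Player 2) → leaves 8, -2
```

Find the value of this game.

B (Player 2): min(4, 0) = 0
C (Player 2): min(8, -2) = -2
Root (Player 1): max(0, -2) = 0

0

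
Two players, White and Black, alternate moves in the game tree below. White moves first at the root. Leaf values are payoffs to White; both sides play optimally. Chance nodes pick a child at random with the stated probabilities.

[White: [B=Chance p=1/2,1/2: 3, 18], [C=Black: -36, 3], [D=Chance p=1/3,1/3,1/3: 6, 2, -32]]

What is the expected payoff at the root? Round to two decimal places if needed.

10.5

B (Chance): 1/2·3 + 1/2·18 = 10.5
C (Black): min(-36, 3) = -36
D (Chance): 1/3·6 + 1/3·2 + 1/3·-32 = -8
Root (White): max(10.5, -36, -8) = 10.5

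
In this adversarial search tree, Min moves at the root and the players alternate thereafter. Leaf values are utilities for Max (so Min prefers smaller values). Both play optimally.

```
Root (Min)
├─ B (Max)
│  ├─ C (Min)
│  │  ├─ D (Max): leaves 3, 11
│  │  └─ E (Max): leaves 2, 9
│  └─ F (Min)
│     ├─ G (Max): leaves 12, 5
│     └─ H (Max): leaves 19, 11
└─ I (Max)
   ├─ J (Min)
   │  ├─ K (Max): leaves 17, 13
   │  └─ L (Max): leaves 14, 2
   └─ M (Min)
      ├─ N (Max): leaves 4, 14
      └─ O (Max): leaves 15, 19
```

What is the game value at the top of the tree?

D (Max): max(3, 11) = 11
E (Max): max(2, 9) = 9
C (Min): min(11, 9) = 9
G (Max): max(12, 5) = 12
H (Max): max(19, 11) = 19
F (Min): min(12, 19) = 12
B (Max): max(9, 12) = 12
K (Max): max(17, 13) = 17
L (Max): max(14, 2) = 14
J (Min): min(17, 14) = 14
N (Max): max(4, 14) = 14
O (Max): max(15, 19) = 19
M (Min): min(14, 19) = 14
I (Max): max(14, 14) = 14
Root (Min): min(12, 14) = 12

12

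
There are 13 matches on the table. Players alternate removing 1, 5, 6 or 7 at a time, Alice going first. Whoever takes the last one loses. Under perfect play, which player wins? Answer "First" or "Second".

Second

Positions where the player to move wins (W) vs loses (L):
i:   0  1  2  3  4  5  6  7  8  9 10 11 12 13
     W  L  W  L  W  L  W  W  W  W  W  W  W  L
Position 13 is L, so the second player wins.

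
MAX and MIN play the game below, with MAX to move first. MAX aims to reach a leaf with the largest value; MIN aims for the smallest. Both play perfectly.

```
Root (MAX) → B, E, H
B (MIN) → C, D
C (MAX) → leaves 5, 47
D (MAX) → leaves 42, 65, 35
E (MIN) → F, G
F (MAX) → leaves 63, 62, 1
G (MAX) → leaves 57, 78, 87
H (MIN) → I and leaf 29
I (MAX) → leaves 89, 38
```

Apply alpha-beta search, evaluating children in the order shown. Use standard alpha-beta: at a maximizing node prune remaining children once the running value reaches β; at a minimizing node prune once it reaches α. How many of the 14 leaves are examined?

C [α=-∞,β=+∞]: v=47
D [α=-∞,β=47]: v=65 after child 2 ≥ β → β-cutoff, skip 1
B [α=-∞,β=+∞]: v=47
F [α=47,β=+∞]: v=63
G [α=47,β=63]: v=78 after child 2 ≥ β → β-cutoff, skip 1
E [α=47,β=+∞]: v=63
I [α=63,β=+∞]: v=89
H [α=63,β=+∞]: v=29
Root [α=-∞,β=+∞]: v=63
Leaves evaluated: 12 of 14.

12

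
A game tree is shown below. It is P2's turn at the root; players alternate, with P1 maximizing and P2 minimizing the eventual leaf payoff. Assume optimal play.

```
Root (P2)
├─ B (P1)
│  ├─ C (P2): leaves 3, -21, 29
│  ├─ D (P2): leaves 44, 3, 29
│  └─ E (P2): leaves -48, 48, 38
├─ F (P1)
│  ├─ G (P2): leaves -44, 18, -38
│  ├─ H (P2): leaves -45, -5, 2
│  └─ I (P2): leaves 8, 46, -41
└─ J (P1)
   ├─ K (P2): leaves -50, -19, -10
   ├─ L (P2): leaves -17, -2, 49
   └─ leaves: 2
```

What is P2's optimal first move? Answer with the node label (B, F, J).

C (P2): min(3, -21, 29) = -21
D (P2): min(44, 3, 29) = 3
E (P2): min(-48, 48, 38) = -48
B (P1): max(-21, 3, -48) = 3
G (P2): min(-44, 18, -38) = -44
H (P2): min(-45, -5, 2) = -45
I (P2): min(8, 46, -41) = -41
F (P1): max(-44, -45, -41) = -41
K (P2): min(-50, -19, -10) = -50
L (P2): min(-17, -2, 49) = -17
J (P1): max(-50, -17, 2) = 2
Root (P2): min(3, -41, 2) = -41
P2 picks the child with the lowest value: F (value -41).

F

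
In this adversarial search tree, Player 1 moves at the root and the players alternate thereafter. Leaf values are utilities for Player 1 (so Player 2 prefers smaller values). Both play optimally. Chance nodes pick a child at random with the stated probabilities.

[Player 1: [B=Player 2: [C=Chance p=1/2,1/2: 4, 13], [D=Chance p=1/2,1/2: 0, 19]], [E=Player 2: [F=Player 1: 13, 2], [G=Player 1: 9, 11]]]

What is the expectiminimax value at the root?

C (Chance): 1/2·4 + 1/2·13 = 8.5
D (Chance): 1/2·0 + 1/2·19 = 9.5
B (Player 2): min(8.5, 9.5) = 8.5
F (Player 1): max(13, 2) = 13
G (Player 1): max(9, 11) = 11
E (Player 2): min(13, 11) = 11
Root (Player 1): max(8.5, 11) = 11

11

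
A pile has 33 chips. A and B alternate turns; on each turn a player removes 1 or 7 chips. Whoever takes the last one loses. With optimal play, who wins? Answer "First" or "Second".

Mark each pile size as W (mover wins) or L (mover loses):
i:   0  1  2  3  4  5  6  7  8  9 10 11 12 13 14 15 16 17 18 19 20 21 22 23 24 25 26 27 28 29 30 31 32 33
     W  L  W  L  W  L  W  L  W  L  W  L  W  L  W  L  W  L  W  L  W  L  W  L  W  L  W  L  W  L  W  L  W  L
Position 33 is L, so the second player wins.

Second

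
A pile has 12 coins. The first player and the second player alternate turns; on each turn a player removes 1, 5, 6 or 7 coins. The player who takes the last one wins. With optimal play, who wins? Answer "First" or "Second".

Positions where the player to move wins (W) vs loses (L):
i:   0  1  2  3  4  5  6  7  8  9 10 11 12
     L  W  L  W  L  W  W  W  W  W  W  W  L
Position 12 is L, so the second player wins.

Second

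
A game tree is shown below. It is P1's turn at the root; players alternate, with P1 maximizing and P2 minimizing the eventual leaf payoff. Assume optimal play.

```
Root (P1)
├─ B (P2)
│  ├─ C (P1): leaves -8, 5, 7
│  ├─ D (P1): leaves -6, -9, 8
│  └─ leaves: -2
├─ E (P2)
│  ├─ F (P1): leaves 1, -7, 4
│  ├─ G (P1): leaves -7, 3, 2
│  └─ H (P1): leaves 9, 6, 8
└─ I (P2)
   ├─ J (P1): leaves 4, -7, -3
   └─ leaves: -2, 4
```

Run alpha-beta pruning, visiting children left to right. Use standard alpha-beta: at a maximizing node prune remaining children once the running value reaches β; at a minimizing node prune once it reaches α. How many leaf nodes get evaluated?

C [α=-∞,β=+∞]: v=7
D [α=-∞,β=7]: v=8
B [α=-∞,β=+∞]: v=-2
F [α=-2,β=+∞]: v=4
G [α=-2,β=4]: v=3
H [α=-2,β=3]: v=9 after child 1 ≥ β → β-cutoff, skip 2
E [α=-2,β=+∞]: v=3
J [α=3,β=+∞]: v=4
I [α=3,β=+∞]: v=-2 after child 2 ≤ α → α-cutoff, skip 1
Root [α=-∞,β=+∞]: v=3
Leaves evaluated: 18 of 21.

18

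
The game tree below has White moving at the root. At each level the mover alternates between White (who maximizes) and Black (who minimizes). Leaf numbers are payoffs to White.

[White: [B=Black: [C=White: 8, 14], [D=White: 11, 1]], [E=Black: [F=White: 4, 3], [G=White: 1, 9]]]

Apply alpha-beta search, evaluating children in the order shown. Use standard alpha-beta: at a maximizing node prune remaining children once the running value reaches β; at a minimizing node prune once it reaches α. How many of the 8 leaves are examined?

C [α=-∞,β=+∞]: v=14
D [α=-∞,β=14]: v=11
B [α=-∞,β=+∞]: v=11
F [α=11,β=+∞]: v=4
E [α=11,β=+∞]: v=4 after child 1 ≤ α → α-cutoff, skip 1
Root [α=-∞,β=+∞]: v=11
Leaves evaluated: 6 of 8.

6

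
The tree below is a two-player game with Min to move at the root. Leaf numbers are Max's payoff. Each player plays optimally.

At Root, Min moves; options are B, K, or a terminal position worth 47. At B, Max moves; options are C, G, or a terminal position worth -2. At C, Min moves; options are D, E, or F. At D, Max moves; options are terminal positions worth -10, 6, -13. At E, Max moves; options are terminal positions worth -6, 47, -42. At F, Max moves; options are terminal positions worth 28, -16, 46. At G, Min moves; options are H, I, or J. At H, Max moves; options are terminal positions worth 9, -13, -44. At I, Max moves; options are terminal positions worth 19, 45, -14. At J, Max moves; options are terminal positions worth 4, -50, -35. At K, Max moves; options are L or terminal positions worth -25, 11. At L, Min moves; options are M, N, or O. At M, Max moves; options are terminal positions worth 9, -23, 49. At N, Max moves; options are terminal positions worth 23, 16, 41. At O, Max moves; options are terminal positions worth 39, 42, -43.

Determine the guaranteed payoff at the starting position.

D (Max): max(-10, 6, -13) = 6
E (Max): max(-6, 47, -42) = 47
F (Max): max(28, -16, 46) = 46
C (Min): min(6, 47, 46) = 6
H (Max): max(9, -13, -44) = 9
I (Max): max(19, 45, -14) = 45
J (Max): max(4, -50, -35) = 4
G (Min): min(9, 45, 4) = 4
B (Max): max(6, 4, -2) = 6
M (Max): max(9, -23, 49) = 49
N (Max): max(23, 16, 41) = 41
O (Max): max(39, 42, -43) = 42
L (Min): min(49, 41, 42) = 41
K (Max): max(41, -25, 11) = 41
Root (Min): min(6, 41, 47) = 6

6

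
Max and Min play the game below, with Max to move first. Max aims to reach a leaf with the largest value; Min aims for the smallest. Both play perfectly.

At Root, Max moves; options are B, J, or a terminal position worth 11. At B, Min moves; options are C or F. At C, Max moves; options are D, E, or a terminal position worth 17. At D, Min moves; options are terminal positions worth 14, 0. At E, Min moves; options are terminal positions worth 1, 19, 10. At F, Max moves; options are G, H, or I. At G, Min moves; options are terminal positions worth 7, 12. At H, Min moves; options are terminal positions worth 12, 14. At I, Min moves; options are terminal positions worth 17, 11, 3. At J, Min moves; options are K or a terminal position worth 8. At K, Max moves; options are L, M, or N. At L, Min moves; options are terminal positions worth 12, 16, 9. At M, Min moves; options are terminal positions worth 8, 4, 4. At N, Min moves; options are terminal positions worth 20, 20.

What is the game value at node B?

12

D: min(14, 0) = 0
E: min(1, 19, 10) = 1
C: max(0, 1, 17) = 17
G: min(7, 12) = 7
H: min(12, 14) = 12
I: min(17, 11, 3) = 3
F: max(7, 12, 3) = 12
B: min(17, 12) = 12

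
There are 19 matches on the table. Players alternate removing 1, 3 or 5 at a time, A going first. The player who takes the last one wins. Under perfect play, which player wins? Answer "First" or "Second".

i:   0  1  2  3  4  5  6  7  8  9 10 11 12 13 14 15 16 17 18 19
     L  W  L  W  L  W  L  W  L  W  L  W  L  W  L  W  L  W  L  W
Position 19 is W, so the first player wins.

First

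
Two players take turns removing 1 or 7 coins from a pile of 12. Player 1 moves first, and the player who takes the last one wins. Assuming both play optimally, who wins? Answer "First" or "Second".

Second

Compute winning (W) and losing (L) positions by backward induction:
i:   0  1  2  3  4  5  6  7  8  9 10 11 12
     L  W  L  W  L  W  L  W  L  W  L  W  L
Position 12 is L, so the second player wins.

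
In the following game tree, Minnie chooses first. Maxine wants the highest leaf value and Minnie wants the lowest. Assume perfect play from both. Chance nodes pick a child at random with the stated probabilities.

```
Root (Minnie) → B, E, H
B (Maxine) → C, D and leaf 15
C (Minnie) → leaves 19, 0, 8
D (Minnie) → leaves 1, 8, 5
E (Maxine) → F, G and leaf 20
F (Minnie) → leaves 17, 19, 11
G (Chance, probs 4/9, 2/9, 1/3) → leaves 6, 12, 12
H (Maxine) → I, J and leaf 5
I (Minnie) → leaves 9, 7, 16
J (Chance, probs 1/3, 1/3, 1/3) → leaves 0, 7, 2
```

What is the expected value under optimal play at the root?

C (Minnie): min(19, 0, 8) = 0
D (Minnie): min(1, 8, 5) = 1
B (Maxine): max(0, 1, 15) = 15
F (Minnie): min(17, 19, 11) = 11
G (Chance): 4/9·6 + 2/9·12 + 1/3·12 = 9.33
E (Maxine): max(11, 9.33, 20) = 20
I (Minnie): min(9, 7, 16) = 7
J (Chance): 1/3·0 + 1/3·7 + 1/3·2 = 3
H (Maxine): max(7, 3, 5) = 7
Root (Minnie): min(15, 20, 7) = 7

7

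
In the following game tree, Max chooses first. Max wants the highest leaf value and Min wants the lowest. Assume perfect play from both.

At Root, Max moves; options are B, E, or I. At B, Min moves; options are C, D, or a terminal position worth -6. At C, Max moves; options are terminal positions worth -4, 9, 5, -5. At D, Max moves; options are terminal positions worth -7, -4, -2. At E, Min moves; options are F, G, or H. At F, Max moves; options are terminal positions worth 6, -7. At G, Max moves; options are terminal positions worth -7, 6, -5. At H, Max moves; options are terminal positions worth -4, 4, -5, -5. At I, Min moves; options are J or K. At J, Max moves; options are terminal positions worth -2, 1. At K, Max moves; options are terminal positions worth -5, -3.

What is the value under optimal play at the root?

C (Max): max(-4, 9, 5, -5) = 9
D (Max): max(-7, -4, -2) = -2
B (Min): min(9, -2, -6) = -6
F (Max): max(6, -7) = 6
G (Max): max(-7, 6, -5) = 6
H (Max): max(-4, 4, -5, -5) = 4
E (Min): min(6, 6, 4) = 4
J (Max): max(-2, 1) = 1
K (Max): max(-5, -3) = -3
I (Min): min(1, -3) = -3
Root (Max): max(-6, 4, -3) = 4

4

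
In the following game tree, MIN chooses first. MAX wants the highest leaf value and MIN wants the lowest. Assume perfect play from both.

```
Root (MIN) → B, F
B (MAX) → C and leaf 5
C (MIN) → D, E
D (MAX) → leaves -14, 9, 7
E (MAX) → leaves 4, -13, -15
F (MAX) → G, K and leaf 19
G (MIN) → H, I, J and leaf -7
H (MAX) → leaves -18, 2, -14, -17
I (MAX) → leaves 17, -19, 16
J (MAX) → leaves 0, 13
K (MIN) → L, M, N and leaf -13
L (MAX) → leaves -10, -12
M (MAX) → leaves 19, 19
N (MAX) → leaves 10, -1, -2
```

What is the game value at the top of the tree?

5

D (MAX): max(-14, 9, 7) = 9
E (MAX): max(4, -13, -15) = 4
C (MIN): min(9, 4) = 4
B (MAX): max(4, 5) = 5
H (MAX): max(-18, 2, -14, -17) = 2
I (MAX): max(17, -19, 16) = 17
J (MAX): max(0, 13) = 13
G (MIN): min(2, 17, 13, -7) = -7
L (MAX): max(-10, -12) = -10
M (MAX): max(19, 19) = 19
N (MAX): max(10, -1, -2) = 10
K (MIN): min(-10, 19, 10, -13) = -13
F (MAX): max(-7, -13, 19) = 19
Root (MIN): min(5, 19) = 5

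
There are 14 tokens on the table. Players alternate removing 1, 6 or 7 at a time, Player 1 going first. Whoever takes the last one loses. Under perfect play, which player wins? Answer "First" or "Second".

Mark each pile size as W (mover wins) or L (mover loses):
i:   0  1  2  3  4  5  6  7  8  9 10 11 12 13 14
     W  L  W  L  W  L  W  W  W  W  W  W  W  L  W
Position 14 is W, so the first player wins.

First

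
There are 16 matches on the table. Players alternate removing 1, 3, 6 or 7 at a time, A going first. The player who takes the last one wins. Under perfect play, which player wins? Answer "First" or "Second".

Second

Positions where the player to move wins (W) vs loses (L):
i:   0  1  2  3  4  5  6  7  8  9 10 11 12 13 14 15 16
     L  W  L  W  L  W  W  W  W  W  W  W  L  W  L  W  L
Position 16 is L, so the second player wins.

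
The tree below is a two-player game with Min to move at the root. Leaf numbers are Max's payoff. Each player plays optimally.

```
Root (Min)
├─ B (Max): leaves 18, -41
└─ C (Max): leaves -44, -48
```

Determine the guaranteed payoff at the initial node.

B (Max): max(18, -41) = 18
C (Max): max(-44, -48) = -44
Root (Min): min(18, -44) = -44

-44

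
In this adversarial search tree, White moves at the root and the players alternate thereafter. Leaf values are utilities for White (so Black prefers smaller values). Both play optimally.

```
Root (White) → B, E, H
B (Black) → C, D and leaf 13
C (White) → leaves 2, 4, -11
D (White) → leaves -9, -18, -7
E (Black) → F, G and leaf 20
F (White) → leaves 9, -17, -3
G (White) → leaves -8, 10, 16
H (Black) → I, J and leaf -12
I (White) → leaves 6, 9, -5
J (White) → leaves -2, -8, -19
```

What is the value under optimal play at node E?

F: max(9, -17, -3) = 9
G: max(-8, 10, 16) = 16
E: min(9, 16, 20) = 9

9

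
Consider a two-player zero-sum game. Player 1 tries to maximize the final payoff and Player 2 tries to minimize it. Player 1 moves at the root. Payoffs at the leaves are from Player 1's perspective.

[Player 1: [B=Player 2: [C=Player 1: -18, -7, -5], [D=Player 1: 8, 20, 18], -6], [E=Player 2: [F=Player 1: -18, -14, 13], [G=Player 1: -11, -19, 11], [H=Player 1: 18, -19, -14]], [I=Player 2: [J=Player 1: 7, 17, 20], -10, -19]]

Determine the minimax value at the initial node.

11

C (Player 1): max(-18, -7, -5) = -5
D (Player 1): max(8, 20, 18) = 20
B (Player 2): min(-5, 20, -6) = -6
F (Player 1): max(-18, -14, 13) = 13
G (Player 1): max(-11, -19, 11) = 11
H (Player 1): max(18, -19, -14) = 18
E (Player 2): min(13, 11, 18) = 11
J (Player 1): max(7, 17, 20) = 20
I (Player 2): min(20, -10, -19) = -19
Root (Player 1): max(-6, 11, -19) = 11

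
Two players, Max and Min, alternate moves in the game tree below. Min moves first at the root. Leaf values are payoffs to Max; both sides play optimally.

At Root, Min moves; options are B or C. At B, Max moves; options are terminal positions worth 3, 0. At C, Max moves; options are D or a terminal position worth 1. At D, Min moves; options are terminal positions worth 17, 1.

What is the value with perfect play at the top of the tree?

B (Max): max(3, 0) = 3
D (Min): min(17, 1) = 1
C (Max): max(1, 1) = 1
Root (Min): min(3, 1) = 1

1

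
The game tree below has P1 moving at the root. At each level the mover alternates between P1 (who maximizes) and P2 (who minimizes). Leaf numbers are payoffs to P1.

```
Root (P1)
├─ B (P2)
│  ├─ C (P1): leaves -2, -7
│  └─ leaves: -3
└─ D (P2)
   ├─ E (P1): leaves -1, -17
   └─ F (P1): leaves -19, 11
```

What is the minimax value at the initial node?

-1

C (P1): max(-2, -7) = -2
B (P2): min(-2, -3) = -3
E (P1): max(-1, -17) = -1
F (P1): max(-19, 11) = 11
D (P2): min(-1, 11) = -1
Root (P1): max(-3, -1) = -1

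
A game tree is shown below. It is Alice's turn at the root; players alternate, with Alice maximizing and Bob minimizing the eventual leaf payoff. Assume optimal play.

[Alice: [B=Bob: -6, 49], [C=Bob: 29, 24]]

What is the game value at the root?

B (Bob): min(-6, 49) = -6
C (Bob): min(29, 24) = 24
Root (Alice): max(-6, 24) = 24

24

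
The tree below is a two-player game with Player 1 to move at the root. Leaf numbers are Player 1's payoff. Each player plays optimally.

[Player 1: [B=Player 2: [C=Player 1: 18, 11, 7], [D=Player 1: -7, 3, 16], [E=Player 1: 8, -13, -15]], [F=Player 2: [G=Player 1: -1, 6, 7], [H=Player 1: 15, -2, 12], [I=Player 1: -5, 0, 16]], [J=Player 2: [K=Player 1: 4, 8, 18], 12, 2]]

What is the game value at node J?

K: max(4, 8, 18) = 18
J: min(18, 12, 2) = 2

2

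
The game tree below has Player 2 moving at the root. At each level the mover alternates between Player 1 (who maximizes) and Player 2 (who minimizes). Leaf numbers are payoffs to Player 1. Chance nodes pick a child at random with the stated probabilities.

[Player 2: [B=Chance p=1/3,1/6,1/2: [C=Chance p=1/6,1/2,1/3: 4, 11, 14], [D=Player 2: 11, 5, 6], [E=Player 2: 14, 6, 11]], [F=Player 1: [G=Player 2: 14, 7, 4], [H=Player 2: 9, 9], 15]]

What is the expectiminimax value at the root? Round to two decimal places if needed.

7.44

C (Chance): 1/6·4 + 1/2·11 + 1/3·14 = 10.83
D (Player 2): min(11, 5, 6) = 5
E (Player 2): min(14, 6, 11) = 6
B (Chance): 1/3·10.83 + 1/6·5 + 1/2·6 = 7.44
G (Player 2): min(14, 7, 4) = 4
H (Player 2): min(9, 9) = 9
F (Player 1): max(4, 9, 15) = 15
Root (Player 2): min(7.44, 15) = 7.44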